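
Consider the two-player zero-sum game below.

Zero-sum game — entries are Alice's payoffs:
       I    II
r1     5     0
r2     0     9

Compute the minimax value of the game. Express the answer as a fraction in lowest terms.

45/14

Row minima are 0 and 0, so Alice's maximin is 0; column maxima are 5 and 9, so Bob's minimax is 5. These differ, so the equilibrium is in mixed strategies.
Let Alice play r1 with probability p. Bob is indifferent when 5p = 9(1−p), giving p = 9/14.
Let Bob play I with probability q. Alice is indifferent when 5q = 9(1−q), giving q = 9/14.
The value is 5·(9/14) + (0)·(5/14) = 45/14.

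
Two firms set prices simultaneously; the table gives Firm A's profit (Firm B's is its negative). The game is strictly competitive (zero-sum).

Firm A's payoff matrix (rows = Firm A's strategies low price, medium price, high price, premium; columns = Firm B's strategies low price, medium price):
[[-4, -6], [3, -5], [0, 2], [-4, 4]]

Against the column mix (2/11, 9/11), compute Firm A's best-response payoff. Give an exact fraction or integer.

28/11

low price: (-4)·(2/11) + (-6)·(9/11) = -62/11.
medium price: (3)·(2/11) + (-5)·(9/11) = -39/11.
high price: (0)·(2/11) + (2)·(9/11) = 18/11.
premium: (-4)·(2/11) + (4)·(9/11) = 28/11.
The best pure response is premium with expected payoff 28/11.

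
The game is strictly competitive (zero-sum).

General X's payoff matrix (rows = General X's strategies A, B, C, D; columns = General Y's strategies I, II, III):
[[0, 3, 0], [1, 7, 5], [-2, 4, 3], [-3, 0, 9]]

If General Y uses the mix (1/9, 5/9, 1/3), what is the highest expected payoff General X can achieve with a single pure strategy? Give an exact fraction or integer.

A: (0)·(1/9) + (3)·(5/9) + (0)·(1/3) = 5/3.
B: (1)·(1/9) + (7)·(5/9) + (5)·(1/3) = 17/3.
C: (-2)·(1/9) + (4)·(5/9) + (3)·(1/3) = 3.
D: (-3)·(1/9) + (0)·(5/9) + (9)·(1/3) = 8/3.
The best pure response is B with expected payoff 17/3.

17/3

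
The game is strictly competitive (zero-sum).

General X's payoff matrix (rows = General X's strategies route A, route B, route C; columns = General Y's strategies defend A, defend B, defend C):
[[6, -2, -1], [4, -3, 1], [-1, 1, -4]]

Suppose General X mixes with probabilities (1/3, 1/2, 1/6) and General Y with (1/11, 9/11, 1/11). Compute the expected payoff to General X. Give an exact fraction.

-4/3

Against (1/11, 9/11, 1/11), each row's expected payoff is route A: -13/11; route B: -2; route C: 4/11.
Taking the (1/3, 1/2, 1/6)-weighted average: (1/3)·(-13/11) + (1/2)·(-2) + (1/6)·(4/11) = -4/3.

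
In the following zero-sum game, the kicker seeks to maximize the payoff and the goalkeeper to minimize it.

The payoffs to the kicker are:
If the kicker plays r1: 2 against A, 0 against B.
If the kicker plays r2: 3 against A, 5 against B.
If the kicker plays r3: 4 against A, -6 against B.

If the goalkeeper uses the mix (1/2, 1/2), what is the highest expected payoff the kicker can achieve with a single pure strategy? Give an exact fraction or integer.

r1: (2)·(1/2) + (0)·(1/2) = 1.
r2: (3)·(1/2) + (5)·(1/2) = 4.
r3: (4)·(1/2) + (-6)·(1/2) = -1.
The best pure response is r2 with expected payoff 4.

4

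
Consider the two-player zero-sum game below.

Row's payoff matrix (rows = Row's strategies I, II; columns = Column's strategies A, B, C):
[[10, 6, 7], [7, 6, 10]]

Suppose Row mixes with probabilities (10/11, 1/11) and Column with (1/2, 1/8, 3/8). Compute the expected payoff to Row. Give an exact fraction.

367/44

Against (1/2, 1/8, 3/8), each row's expected payoff is I: 67/8; II: 8.
Taking the (10/11, 1/11)-weighted average: (10/11)·(67/8) + (1/11)·(8) = 367/44.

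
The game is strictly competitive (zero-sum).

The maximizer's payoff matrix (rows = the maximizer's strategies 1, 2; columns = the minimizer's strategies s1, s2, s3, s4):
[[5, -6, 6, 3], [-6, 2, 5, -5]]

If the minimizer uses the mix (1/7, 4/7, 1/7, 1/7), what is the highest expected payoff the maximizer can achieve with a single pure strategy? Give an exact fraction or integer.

2/7

1: (5)·(1/7) + (-6)·(4/7) + (6)·(1/7) + (3)·(1/7) = -10/7.
2: (-6)·(1/7) + (2)·(4/7) + (5)·(1/7) + (-5)·(1/7) = 2/7.
The best pure response is 2 with expected payoff 2/7.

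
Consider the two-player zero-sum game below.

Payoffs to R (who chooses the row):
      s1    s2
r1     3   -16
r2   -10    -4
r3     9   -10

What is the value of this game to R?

-136/25

Row r1 is strictly dominated by row r3, so R never plays it.
The remaining 2×2 game on (r2, r3) × (s1, s2) has no saddle point. Let R play r2 with probability p; indifference gives −10p + 9(1−p) = −4p − 10(1−p), so p = 19/25.
Similarly C's optimal q on s1 is 6/25, and the value is -10·(6/25) + (-4)·(19/25) = -136/25.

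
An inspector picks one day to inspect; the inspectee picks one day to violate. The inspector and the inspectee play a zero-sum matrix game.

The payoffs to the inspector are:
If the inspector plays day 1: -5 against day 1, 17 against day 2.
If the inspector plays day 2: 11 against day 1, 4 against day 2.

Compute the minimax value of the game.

Row minima are -5 and 4, so the inspector's maximin is 4; column maxima are 11 and 17, so the inspectee's minimax is 11. These differ, so the equilibrium is in mixed strategies.
Let the inspector play day 1 with probability p. The inspectee is indifferent when −5p + 11(1−p) = 17p + 4(1−p), giving p = 7/29.
Let the inspectee play day 1 with probability q. The inspector is indifferent when −5q + 17(1−q) = 11q + 4(1−q), giving q = 13/29.
The value is -5·(13/29) + (17)·(16/29) = 207/29.

207/29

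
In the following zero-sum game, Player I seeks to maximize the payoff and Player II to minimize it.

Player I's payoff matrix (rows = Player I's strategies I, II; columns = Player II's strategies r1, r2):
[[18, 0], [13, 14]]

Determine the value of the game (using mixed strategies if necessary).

252/19

Row minima are 0 and 13, so Player I's maximin is 13; column maxima are 18 and 14, so Player II's minimax is 14. These differ, so the equilibrium is in mixed strategies.
Let Player I play I with probability p. Player II is indifferent when 18p + 13(1−p) = 14(1−p), giving p = 1/19.
Let Player II play r1 with probability q. Player I is indifferent when 18q = 13q + 14(1−q), giving q = 14/19.
The value is 18·(14/19) + (0)·(5/19) = 252/19.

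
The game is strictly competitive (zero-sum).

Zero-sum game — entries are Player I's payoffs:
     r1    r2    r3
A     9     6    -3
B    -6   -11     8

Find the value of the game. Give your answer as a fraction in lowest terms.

Column r1 is strictly dominated by r2 for Player II (it gives Player I more in every row).
The remaining 2×2 game on (A, B) × (r2, r3) has no saddle point. Let Player I play A with probability p; indifference gives 6p − 11(1−p) = −3p + 8(1−p), so p = 19/28.
Similarly Player II's optimal q on r2 is 11/28, and the value is 6·(11/28) + (-3)·(17/28) = 15/28.

15/28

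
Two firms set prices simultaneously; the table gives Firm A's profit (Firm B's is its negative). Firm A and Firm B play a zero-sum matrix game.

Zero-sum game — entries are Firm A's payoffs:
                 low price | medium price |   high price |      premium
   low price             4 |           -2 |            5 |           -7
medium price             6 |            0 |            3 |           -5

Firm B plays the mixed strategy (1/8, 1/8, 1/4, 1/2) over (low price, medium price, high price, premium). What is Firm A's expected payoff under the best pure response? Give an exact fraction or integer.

low price: (4)·(1/8) + (-2)·(1/8) + (5)·(1/4) + (-7)·(1/2) = -2.
medium price: (6)·(1/8) + (0)·(1/8) + (3)·(1/4) + (-5)·(1/2) = -1.
The best pure response is medium price with expected payoff -1.

-1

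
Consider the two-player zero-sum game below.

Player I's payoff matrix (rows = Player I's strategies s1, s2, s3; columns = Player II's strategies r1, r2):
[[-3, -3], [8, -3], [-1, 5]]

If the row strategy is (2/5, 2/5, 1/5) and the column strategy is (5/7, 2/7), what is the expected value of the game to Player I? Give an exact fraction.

31/35

Against (5/7, 2/7), each row's expected payoff is s1: -3; s2: 34/7; s3: 5/7.
Taking the (2/5, 2/5, 1/5)-weighted average: (2/5)·(-3) + (2/5)·(34/7) + (1/5)·(5/7) = 31/35.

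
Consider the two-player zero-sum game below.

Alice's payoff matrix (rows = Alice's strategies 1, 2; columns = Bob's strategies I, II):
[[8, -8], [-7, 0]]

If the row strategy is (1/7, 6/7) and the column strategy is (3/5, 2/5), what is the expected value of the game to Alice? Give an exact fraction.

Against (3/5, 2/5), each row's expected payoff is 1: 8/5; 2: -21/5.
Taking the (1/7, 6/7)-weighted average: (1/7)·(8/5) + (6/7)·(-21/5) = -118/35.

-118/35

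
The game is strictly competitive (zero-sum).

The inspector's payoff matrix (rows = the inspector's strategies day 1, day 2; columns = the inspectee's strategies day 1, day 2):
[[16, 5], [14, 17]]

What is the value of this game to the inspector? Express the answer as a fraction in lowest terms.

Row minima are 5 and 14, so the inspector's maximin is 14; column maxima are 16 and 17, so the inspectee's minimax is 16. These differ, so the equilibrium is in mixed strategies.
Let the inspector play day 1 with probability p. The inspectee is indifferent when 16p + 14(1−p) = 5p + 17(1−p), giving p = 3/14.
Let the inspectee play day 1 with probability q. The inspector is indifferent when 16q + 5(1−q) = 14q + 17(1−q), giving q = 6/7.
The value is 16·(6/7) + (5)·(1/7) = 101/7.

101/7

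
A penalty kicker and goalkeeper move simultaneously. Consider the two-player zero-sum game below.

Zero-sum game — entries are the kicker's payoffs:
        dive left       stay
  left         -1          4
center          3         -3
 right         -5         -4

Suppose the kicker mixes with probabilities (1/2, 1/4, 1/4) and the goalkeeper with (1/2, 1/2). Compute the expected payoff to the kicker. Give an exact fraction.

Against (1/2, 1/2), each row's expected payoff is left: 3/2; center: 0; right: -9/2.
Taking the (1/2, 1/4, 1/4)-weighted average: (1/2)·(3/2) + (1/4)·(0) + (1/4)·(-9/2) = -3/8.

-3/8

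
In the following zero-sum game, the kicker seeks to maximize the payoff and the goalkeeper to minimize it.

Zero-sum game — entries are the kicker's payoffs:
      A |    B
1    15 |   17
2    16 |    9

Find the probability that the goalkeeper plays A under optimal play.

Row minima are 15 and 9, so the kicker's maximin is 15; column maxima are 16 and 17, so the goalkeeper's minimax is 16. These differ, so the equilibrium is in mixed strategies.
Let the goalkeeper play A with probability q. The kicker is indifferent when 15q + 17(1−q) = 16q + 9(1−q), giving q = 8/9.

8/9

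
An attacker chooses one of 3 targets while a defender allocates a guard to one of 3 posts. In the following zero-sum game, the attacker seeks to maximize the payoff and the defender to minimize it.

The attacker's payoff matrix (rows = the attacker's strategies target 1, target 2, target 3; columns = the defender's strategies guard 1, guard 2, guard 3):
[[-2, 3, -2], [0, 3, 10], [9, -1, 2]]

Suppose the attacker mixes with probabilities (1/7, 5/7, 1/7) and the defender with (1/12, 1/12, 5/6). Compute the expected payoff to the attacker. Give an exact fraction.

Against (1/12, 1/12, 5/6), each row's expected payoff is target 1: -19/12; target 2: 103/12; target 3: 7/3.
Taking the (1/7, 5/7, 1/7)-weighted average: (1/7)·(-19/12) + (5/7)·(103/12) + (1/7)·(7/3) = 131/21.

131/21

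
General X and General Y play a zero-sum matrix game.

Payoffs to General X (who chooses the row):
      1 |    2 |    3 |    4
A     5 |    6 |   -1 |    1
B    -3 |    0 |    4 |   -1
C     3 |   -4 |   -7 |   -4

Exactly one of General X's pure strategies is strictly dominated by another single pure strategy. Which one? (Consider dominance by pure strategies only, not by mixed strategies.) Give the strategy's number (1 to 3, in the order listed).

Compare C with A: 5 > 3, 6 > -4, -1 > -7, 1 > -4.
So A strictly dominates C for General X; C is strictly dominated.

3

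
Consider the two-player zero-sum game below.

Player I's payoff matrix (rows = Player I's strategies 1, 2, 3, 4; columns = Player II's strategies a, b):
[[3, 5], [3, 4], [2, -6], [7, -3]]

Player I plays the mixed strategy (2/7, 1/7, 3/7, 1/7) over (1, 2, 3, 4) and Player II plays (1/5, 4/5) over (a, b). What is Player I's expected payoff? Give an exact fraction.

-6/35

Against (1/5, 4/5), each row's expected payoff is 1: 23/5; 2: 19/5; 3: -22/5; 4: -1.
Taking the (2/7, 1/7, 3/7, 1/7)-weighted average: (2/7)·(23/5) + (1/7)·(19/5) + (3/7)·(-22/5) + (1/7)·(-1) = -6/35.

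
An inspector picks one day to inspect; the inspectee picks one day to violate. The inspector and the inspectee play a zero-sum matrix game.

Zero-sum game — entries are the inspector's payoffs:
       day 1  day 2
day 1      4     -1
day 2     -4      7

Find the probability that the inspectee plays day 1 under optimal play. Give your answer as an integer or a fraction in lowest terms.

1/2

Row minima are -1 and -4, so the inspector's maximin is -1; column maxima are 4 and 7, so the inspectee's minimax is 4. These differ, so the equilibrium is in mixed strategies.
Let the inspectee play day 1 with probability q. The inspector is indifferent when 4q − (1−q) = −4q + 7(1−q), giving q = 1/2.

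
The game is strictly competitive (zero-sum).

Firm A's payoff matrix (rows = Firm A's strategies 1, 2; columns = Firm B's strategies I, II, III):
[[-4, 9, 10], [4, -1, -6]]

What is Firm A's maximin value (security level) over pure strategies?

The worst-case payoff for each row is 1: -4, 2: -6.
The best of these is -4.

-4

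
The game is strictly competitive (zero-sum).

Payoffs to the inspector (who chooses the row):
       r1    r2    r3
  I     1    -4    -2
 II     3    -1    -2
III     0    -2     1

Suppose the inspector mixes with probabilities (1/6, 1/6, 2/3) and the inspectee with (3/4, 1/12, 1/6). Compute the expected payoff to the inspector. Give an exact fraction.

Against (3/4, 1/12, 1/6), each row's expected payoff is I: 1/12; II: 11/6; III: 0.
Taking the (1/6, 1/6, 2/3)-weighted average: (1/6)·(1/12) + (1/6)·(11/6) + (2/3)·(0) = 23/72.

23/72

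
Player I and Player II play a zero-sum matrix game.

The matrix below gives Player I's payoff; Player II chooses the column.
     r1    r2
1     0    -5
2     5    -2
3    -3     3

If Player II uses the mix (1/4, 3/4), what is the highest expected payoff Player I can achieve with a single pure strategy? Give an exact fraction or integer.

1: (0)·(1/4) + (-5)·(3/4) = -15/4.
2: (5)·(1/4) + (-2)·(3/4) = -1/4.
3: (-3)·(1/4) + (3)·(3/4) = 3/2.
The best pure response is 3 with expected payoff 3/2.

3/2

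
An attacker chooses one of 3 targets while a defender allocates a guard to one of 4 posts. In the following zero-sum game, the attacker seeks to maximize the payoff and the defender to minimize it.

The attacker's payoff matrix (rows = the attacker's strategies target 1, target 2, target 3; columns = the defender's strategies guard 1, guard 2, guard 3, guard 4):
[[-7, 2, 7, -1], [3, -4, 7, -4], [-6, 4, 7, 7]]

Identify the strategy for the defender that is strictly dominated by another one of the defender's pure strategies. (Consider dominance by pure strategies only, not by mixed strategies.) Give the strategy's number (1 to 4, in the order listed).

3

The defender prefers columns that give the attacker less. Compare guard 3 with guard 1: -7 < 7, 3 < 7, -6 < 7.
So guard 1 strictly dominates guard 3 for the defender; guard 3 is strictly dominated.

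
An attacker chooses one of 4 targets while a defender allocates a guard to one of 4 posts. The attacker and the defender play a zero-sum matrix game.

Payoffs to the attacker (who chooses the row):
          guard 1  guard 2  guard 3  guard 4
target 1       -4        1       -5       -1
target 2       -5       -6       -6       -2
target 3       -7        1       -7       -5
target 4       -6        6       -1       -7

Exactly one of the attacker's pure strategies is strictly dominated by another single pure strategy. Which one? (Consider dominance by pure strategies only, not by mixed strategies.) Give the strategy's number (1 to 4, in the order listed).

Compare target 2 with target 1: -4 > -5, 1 > -6, -5 > -6, -1 > -2.
So target 1 strictly dominates target 2 for the attacker; target 2 is strictly dominated.

2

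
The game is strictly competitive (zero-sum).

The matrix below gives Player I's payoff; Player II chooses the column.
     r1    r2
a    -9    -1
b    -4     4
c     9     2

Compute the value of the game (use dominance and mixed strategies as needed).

44/15

Row a is strictly dominated by row b, so Player I never plays it.
The remaining 2×2 game on (b, c) × (r1, r2) has no saddle point. Let Player I play b with probability p; indifference gives −4p + 9(1−p) = 4p + 2(1−p), so p = 7/15.
Similarly Player II's optimal q on r1 is 2/15, and the value is -4·(2/15) + (4)·(13/15) = 44/15.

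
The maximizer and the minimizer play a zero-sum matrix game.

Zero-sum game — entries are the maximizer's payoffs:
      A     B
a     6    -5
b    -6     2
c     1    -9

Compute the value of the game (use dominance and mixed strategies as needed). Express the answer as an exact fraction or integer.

-18/19

Row c is strictly dominated by row a, so the maximizer never plays it.
The remaining 2×2 game on (a, b) × (A, B) has no saddle point. Let the maximizer play a with probability p; indifference gives 6p − 6(1−p) = −5p + 2(1−p), so p = 8/19.
Similarly the minimizer's optimal q on A is 7/19, and the value is 6·(7/19) + (-5)·(12/19) = -18/19.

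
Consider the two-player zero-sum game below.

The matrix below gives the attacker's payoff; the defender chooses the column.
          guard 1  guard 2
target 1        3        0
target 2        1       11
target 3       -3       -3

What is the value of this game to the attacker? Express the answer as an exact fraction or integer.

33/13

Row target 3 is strictly dominated by row target 1, so the attacker never plays it.
The remaining 2×2 game on (target 1, target 2) × (guard 1, guard 2) has no saddle point. Let the attacker play target 1 with probability p; indifference gives 3p + (1−p) = 11(1−p), so p = 10/13.
Similarly the defender's optimal q on guard 1 is 11/13, and the value is 3·(11/13) + (0)·(2/13) = 33/13.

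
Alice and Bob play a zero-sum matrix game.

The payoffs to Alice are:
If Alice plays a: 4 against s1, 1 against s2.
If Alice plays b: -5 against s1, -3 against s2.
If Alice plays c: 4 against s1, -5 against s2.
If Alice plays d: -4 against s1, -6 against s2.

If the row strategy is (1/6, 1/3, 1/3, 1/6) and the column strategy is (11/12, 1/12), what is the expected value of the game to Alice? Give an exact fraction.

-43/72

Against (11/12, 1/12), each row's expected payoff is a: 15/4; b: -29/6; c: 13/4; d: -25/6.
Taking the (1/6, 1/3, 1/3, 1/6)-weighted average: (1/6)·(15/4) + (1/3)·(-29/6) + (1/3)·(13/4) + (1/6)·(-25/6) = -43/72.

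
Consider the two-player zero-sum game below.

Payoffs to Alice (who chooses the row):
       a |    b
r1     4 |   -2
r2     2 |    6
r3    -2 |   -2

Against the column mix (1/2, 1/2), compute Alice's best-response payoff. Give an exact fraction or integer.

r1: (4)·(1/2) + (-2)·(1/2) = 1.
r2: (2)·(1/2) + (6)·(1/2) = 4.
r3: (-2)·(1/2) + (-2)·(1/2) = -2.
The best pure response is r2 with expected payoff 4.

4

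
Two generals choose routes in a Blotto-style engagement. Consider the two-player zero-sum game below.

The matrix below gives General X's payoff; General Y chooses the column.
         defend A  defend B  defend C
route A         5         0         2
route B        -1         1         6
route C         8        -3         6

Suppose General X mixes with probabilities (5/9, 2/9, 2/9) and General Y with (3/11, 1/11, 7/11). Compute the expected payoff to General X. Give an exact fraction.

Against (3/11, 1/11, 7/11), each row's expected payoff is route A: 29/11; route B: 40/11; route C: 63/11.
Taking the (5/9, 2/9, 2/9)-weighted average: (5/9)·(29/11) + (2/9)·(40/11) + (2/9)·(63/11) = 39/11.

39/11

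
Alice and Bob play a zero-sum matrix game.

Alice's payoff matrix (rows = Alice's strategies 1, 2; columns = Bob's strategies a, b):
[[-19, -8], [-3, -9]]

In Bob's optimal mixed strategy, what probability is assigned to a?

Row minima are -19 and -9, so Alice's maximin is -9; column maxima are -3 and -8, so Bob's minimax is -8. These differ, so the equilibrium is in mixed strategies.
Let Bob play a with probability q. Alice is indifferent when −19q − 8(1−q) = −3q − 9(1−q), giving q = 1/17.

1/17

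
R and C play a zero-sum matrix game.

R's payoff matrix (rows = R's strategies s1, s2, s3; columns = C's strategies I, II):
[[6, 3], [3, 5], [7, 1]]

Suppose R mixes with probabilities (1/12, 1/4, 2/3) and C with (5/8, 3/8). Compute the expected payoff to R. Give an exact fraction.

433/96

Against (5/8, 3/8), each row's expected payoff is s1: 39/8; s2: 15/4; s3: 19/4.
Taking the (1/12, 1/4, 2/3)-weighted average: (1/12)·(39/8) + (1/4)·(15/4) + (2/3)·(19/4) = 433/96.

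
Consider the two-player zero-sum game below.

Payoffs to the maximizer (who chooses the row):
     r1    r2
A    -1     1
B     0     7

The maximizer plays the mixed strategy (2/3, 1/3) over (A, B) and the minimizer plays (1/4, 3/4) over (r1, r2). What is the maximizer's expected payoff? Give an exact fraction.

Against (1/4, 3/4), each row's expected payoff is A: 1/2; B: 21/4.
Taking the (2/3, 1/3)-weighted average: (2/3)·(1/2) + (1/3)·(21/4) = 25/12.

25/12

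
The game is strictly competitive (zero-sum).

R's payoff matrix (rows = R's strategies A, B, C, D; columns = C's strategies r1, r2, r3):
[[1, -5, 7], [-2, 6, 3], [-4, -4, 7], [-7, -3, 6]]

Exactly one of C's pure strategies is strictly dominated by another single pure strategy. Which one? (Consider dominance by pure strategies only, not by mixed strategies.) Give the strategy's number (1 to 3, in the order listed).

3

C prefers columns that give R less. Compare r3 with r1: 1 < 7, -2 < 3, -4 < 7, -7 < 6.
So r1 strictly dominates r3 for C; r3 is strictly dominated.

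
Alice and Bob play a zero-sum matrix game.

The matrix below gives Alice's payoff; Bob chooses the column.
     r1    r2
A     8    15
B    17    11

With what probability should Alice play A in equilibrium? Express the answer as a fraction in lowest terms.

6/13

Row minima are 8 and 11, so Alice's maximin is 11; column maxima are 17 and 15, so Bob's minimax is 15. These differ, so the equilibrium is in mixed strategies.
Let Alice play A with probability p. Bob is indifferent when 8p + 17(1−p) = 15p + 11(1−p), giving p = 6/13.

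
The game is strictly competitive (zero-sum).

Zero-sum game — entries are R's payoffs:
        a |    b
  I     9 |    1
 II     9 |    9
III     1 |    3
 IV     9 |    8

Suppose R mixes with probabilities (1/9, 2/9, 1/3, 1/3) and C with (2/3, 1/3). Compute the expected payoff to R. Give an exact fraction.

Against (2/3, 1/3), each row's expected payoff is I: 19/3; II: 9; III: 5/3; IV: 26/3.
Taking the (1/9, 2/9, 1/3, 1/3)-weighted average: (1/9)·(19/3) + (2/9)·(9) + (1/3)·(5/3) + (1/3)·(26/3) = 166/27.

166/27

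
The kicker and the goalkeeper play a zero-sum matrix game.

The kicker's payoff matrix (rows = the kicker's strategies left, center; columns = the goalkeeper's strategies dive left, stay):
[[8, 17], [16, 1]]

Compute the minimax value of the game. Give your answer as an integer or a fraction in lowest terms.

Row minima are 8 and 1, so the kicker's maximin is 8; column maxima are 16 and 17, so the goalkeeper's minimax is 16. These differ, so the equilibrium is in mixed strategies.
Let the kicker play left with probability p. The goalkeeper is indifferent when 8p + 16(1−p) = 17p + (1−p), giving p = 5/8.
Let the goalkeeper play dive left with probability q. The kicker is indifferent when 8q + 17(1−q) = 16q + (1−q), giving q = 2/3.
The value is 8·(2/3) + (17)·(1/3) = 11.

11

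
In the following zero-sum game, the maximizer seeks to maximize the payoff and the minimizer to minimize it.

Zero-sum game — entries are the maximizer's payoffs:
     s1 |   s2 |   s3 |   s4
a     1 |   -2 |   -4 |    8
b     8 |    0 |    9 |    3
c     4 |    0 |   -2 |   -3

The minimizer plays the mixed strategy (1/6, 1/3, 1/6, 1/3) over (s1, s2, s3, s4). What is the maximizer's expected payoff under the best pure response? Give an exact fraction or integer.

23/6

a: (1)·(1/6) + (-2)·(1/3) + (-4)·(1/6) + (8)·(1/3) = 3/2.
b: (8)·(1/6) + (0)·(1/3) + (9)·(1/6) + (3)·(1/3) = 23/6.
c: (4)·(1/6) + (0)·(1/3) + (-2)·(1/6) + (-3)·(1/3) = -2/3.
The best pure response is b with expected payoff 23/6.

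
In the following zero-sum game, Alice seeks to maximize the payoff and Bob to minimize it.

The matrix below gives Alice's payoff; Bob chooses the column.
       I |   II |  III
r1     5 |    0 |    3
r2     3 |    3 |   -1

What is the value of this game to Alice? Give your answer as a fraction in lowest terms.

9/7

Column I is strictly dominated by III for Bob (it gives Alice more in every row).
The remaining 2×2 game on (r1, r2) × (II, III) has no saddle point. Let Alice play r1 with probability p; indifference gives 3(1−p) = 3p − (1−p), so p = 4/7.
Similarly Bob's optimal q on II is 4/7, and the value is 0·(4/7) + (3)·(3/7) = 9/7.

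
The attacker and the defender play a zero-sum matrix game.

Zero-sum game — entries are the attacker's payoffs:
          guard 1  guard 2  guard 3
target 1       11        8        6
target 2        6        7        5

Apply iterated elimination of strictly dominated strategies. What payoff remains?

6

Column guard 2 is strictly dominated by guard 3 for the defender (6<8, 5<7); eliminate guard 2.
Row target 2 is strictly dominated by row target 1 (11>6, 6>5); eliminate target 2.
Column guard 1 is strictly dominated by guard 3 for the defender (6<11); eliminate guard 1.
Only (target 1, guard 3) remains, with payoff 6.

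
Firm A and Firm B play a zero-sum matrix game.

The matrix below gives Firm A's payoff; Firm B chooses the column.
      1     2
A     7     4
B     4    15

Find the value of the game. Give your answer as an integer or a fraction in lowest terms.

Row minima are 4 and 4, so Firm A's maximin is 4; column maxima are 7 and 15, so Firm B's minimax is 7. These differ, so the equilibrium is in mixed strategies.
Let Firm A play A with probability p. Firm B is indifferent when 7p + 4(1−p) = 4p + 15(1−p), giving p = 11/14.
Let Firm B play 1 with probability q. Firm A is indifferent when 7q + 4(1−q) = 4q + 15(1−q), giving q = 11/14.
The value is 7·(11/14) + (4)·(3/14) = 89/14.

89/14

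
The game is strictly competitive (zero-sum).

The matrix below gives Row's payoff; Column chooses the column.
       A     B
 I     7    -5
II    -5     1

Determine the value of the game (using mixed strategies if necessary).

Row minima are -5 and -5, so Row's maximin is -5; column maxima are 7 and 1, so Column's minimax is 1. These differ, so the equilibrium is in mixed strategies.
Let Row play I with probability p. Column is indifferent when 7p − 5(1−p) = −5p + (1−p), giving p = 1/3.
Let Column play A with probability q. Row is indifferent when 7q − 5(1−q) = −5q + (1−q), giving q = 1/3.
The value is 7·(1/3) + (-5)·(2/3) = -1.

-1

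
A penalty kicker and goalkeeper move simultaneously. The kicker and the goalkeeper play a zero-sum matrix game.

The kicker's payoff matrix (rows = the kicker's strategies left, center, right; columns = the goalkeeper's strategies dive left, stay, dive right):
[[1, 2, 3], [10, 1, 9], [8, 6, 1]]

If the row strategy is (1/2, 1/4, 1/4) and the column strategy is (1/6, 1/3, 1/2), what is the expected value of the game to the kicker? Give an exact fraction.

15/4

Against (1/6, 1/3, 1/2), each row's expected payoff is left: 7/3; center: 13/2; right: 23/6.
Taking the (1/2, 1/4, 1/4)-weighted average: (1/2)·(7/3) + (1/4)·(13/2) + (1/4)·(23/6) = 15/4.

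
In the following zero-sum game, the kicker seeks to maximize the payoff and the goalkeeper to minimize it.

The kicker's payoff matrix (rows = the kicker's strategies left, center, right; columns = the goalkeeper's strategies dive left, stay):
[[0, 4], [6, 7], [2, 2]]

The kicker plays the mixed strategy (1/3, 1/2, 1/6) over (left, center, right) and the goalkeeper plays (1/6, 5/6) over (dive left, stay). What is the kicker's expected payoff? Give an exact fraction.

Against (1/6, 5/6), each row's expected payoff is left: 10/3; center: 41/6; right: 2.
Taking the (1/3, 1/2, 1/6)-weighted average: (1/3)·(10/3) + (1/2)·(41/6) + (1/6)·(2) = 175/36.

175/36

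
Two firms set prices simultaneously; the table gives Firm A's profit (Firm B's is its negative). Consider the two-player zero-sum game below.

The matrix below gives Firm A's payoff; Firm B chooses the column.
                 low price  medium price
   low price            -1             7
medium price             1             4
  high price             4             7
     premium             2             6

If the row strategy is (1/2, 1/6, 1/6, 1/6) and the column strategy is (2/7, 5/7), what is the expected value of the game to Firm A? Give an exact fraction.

33/7

Against (2/7, 5/7), each row's expected payoff is low price: 33/7; medium price: 22/7; high price: 43/7; premium: 34/7.
Taking the (1/2, 1/6, 1/6, 1/6)-weighted average: (1/2)·(33/7) + (1/6)·(22/7) + (1/6)·(43/7) + (1/6)·(34/7) = 33/7.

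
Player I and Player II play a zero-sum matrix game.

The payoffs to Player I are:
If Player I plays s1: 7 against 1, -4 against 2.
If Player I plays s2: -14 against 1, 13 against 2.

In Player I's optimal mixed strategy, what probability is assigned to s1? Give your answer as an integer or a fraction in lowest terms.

27/38

Row minima are -4 and -14, so Player I's maximin is -4; column maxima are 7 and 13, so Player II's minimax is 7. These differ, so the equilibrium is in mixed strategies.
Let Player I play s1 with probability p. Player II is indifferent when 7p − 14(1−p) = −4p + 13(1−p), giving p = 27/38.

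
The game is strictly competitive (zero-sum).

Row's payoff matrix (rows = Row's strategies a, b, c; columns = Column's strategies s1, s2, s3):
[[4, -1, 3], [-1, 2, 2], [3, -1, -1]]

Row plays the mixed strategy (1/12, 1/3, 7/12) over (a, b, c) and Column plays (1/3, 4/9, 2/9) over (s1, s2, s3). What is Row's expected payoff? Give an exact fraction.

Against (1/3, 4/9, 2/9), each row's expected payoff is a: 14/9; b: 1; c: 1/3.
Taking the (1/12, 1/3, 7/12)-weighted average: (1/12)·(14/9) + (1/3)·(1) + (7/12)·(1/3) = 71/108.

71/108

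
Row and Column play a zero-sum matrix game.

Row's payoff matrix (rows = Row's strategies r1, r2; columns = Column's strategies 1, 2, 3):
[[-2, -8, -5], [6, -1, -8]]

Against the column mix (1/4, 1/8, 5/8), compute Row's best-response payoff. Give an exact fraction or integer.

r1: (-2)·(1/4) + (-8)·(1/8) + (-5)·(5/8) = -37/8.
r2: (6)·(1/4) + (-1)·(1/8) + (-8)·(5/8) = -29/8.
The best pure response is r2 with expected payoff -29/8.

-29/8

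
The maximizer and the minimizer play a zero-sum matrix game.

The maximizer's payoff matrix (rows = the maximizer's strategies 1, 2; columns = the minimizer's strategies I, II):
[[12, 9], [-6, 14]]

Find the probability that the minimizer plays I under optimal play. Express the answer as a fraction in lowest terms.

Row minima are 9 and -6, so the maximizer's maximin is 9; column maxima are 12 and 14, so the minimizer's minimax is 12. These differ, so the equilibrium is in mixed strategies.
Let the minimizer play I with probability q. The maximizer is indifferent when 12q + 9(1−q) = −6q + 14(1−q), giving q = 5/23.

5/23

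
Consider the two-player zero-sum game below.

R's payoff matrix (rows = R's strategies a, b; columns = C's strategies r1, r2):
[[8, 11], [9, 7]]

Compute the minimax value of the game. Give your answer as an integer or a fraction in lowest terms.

Row minima are 8 and 7, so R's maximin is 8; column maxima are 9 and 11, so C's minimax is 9. These differ, so the equilibrium is in mixed strategies.
Let R play a with probability p. C is indifferent when 8p + 9(1−p) = 11p + 7(1−p), giving p = 2/5.
Let C play r1 with probability q. R is indifferent when 8q + 11(1−q) = 9q + 7(1−q), giving q = 4/5.
The value is 8·(4/5) + (11)·(1/5) = 43/5.

43/5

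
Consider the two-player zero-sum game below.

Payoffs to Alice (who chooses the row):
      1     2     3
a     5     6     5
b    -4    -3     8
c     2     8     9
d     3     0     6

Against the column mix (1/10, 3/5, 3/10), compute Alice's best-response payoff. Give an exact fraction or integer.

a: (5)·(1/10) + (6)·(3/5) + (5)·(3/10) = 28/5.
b: (-4)·(1/10) + (-3)·(3/5) + (8)·(3/10) = 1/5.
c: (2)·(1/10) + (8)·(3/5) + (9)·(3/10) = 77/10.
d: (3)·(1/10) + (0)·(3/5) + (6)·(3/10) = 21/10.
The best pure response is c with expected payoff 77/10.

77/10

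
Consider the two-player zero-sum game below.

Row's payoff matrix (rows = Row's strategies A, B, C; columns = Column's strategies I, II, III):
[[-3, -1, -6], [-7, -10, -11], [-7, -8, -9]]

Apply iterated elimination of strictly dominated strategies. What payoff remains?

Row C is strictly dominated by row A (-3>-7, -1>-8, -6>-9); eliminate C.
Row B is strictly dominated by row A (-3>-7, -1>-10, -6>-11); eliminate B.
Column I is strictly dominated by III for Column (-6<-3); eliminate I.
Column II is strictly dominated by III for Column (-6<-1); eliminate II.
Only (A, III) remains, with payoff -6.

-6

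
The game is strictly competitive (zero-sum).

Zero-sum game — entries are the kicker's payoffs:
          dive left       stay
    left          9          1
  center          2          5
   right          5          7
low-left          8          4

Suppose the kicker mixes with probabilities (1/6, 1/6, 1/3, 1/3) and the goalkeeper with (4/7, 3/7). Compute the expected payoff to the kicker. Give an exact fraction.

Against (4/7, 3/7), each row's expected payoff is left: 39/7; center: 23/7; right: 41/7; low-left: 44/7.
Taking the (1/6, 1/6, 1/3, 1/3)-weighted average: (1/6)·(39/7) + (1/6)·(23/7) + (1/3)·(41/7) + (1/3)·(44/7) = 116/21.

116/21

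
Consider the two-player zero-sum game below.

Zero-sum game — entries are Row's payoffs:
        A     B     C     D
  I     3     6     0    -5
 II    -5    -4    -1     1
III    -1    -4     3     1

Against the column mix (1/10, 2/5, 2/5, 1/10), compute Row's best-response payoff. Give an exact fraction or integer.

I: (3)·(1/10) + (6)·(2/5) + (0)·(2/5) + (-5)·(1/10) = 11/5.
II: (-5)·(1/10) + (-4)·(2/5) + (-1)·(2/5) + (1)·(1/10) = -12/5.
III: (-1)·(1/10) + (-4)·(2/5) + (3)·(2/5) + (1)·(1/10) = -2/5.
The best pure response is I with expected payoff 11/5.

11/5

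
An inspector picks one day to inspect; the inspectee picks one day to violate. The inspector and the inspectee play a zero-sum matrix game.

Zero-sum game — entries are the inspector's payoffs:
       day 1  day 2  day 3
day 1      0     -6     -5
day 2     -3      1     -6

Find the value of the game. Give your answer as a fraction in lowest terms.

Column day 1 is strictly dominated by day 3 for the inspectee (it gives the inspector more in every row).
The remaining 2×2 game on (day 1, day 2) × (day 2, day 3) has no saddle point. Let the inspector play day 1 with probability p; indifference gives −6p + (1−p) = −5p − 6(1−p), so p = 7/8.
Similarly the inspectee's optimal q on day 2 is 1/8, and the value is -6·(1/8) + (-5)·(7/8) = -41/8.

-41/8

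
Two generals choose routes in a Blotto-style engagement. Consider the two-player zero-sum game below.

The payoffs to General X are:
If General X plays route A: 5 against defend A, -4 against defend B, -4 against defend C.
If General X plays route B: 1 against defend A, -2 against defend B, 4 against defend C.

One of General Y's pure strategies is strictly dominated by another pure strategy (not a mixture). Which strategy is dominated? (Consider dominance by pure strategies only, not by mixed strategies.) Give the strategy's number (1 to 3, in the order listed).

1

General Y prefers columns that give General X less. Compare defend A with defend B: -4 < 5, -2 < 1.
So defend B strictly dominates defend A for General Y; defend A is strictly dominated.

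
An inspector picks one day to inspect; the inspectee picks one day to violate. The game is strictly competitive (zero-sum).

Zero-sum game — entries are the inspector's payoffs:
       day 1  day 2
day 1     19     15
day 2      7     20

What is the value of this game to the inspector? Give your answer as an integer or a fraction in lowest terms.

275/17

Row minima are 15 and 7, so the inspector's maximin is 15; column maxima are 19 and 20, so the inspectee's minimax is 19. These differ, so the equilibrium is in mixed strategies.
Let the inspector play day 1 with probability p. The inspectee is indifferent when 19p + 7(1−p) = 15p + 20(1−p), giving p = 13/17.
Let the inspectee play day 1 with probability q. The inspector is indifferent when 19q + 15(1−q) = 7q + 20(1−q), giving q = 5/17.
The value is 19·(5/17) + (15)·(12/17) = 275/17.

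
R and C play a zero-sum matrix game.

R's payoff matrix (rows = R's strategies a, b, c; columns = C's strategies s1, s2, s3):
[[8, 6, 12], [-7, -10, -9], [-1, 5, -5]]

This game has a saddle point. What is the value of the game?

6

Row minima: 6, -10, -5 → R's maximin is 6.
Column maxima: 8, 6, 12 → C's minimax is 6.
They coincide at (a, s2), so the value is 6.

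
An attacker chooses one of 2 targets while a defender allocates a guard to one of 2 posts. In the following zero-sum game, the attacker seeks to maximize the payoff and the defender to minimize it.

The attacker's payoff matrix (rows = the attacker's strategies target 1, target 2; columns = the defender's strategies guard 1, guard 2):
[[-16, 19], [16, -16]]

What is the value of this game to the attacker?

48/67

Row minima are -16 and -16, so the attacker's maximin is -16; column maxima are 16 and 19, so the defender's minimax is 16. These differ, so the equilibrium is in mixed strategies.
Let the attacker play target 1 with probability p. The defender is indifferent when −16p + 16(1−p) = 19p − 16(1−p), giving p = 32/67.
Let the defender play guard 1 with probability q. The attacker is indifferent when −16q + 19(1−q) = 16q − 16(1−q), giving q = 35/67.
The value is -16·(35/67) + (19)·(32/67) = 48/67.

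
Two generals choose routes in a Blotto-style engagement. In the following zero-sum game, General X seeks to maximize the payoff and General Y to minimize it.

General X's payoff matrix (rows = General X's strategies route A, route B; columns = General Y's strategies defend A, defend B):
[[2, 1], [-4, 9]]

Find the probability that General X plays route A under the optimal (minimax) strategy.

Row minima are 1 and -4, so General X's maximin is 1; column maxima are 2 and 9, so General Y's minimax is 2. These differ, so the equilibrium is in mixed strategies.
Let General X play route A with probability p. General Y is indifferent when 2p − 4(1−p) = p + 9(1−p), giving p = 13/14.

13/14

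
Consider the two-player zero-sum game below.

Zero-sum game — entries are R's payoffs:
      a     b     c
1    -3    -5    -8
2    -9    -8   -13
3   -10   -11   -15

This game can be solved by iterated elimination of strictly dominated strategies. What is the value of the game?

-8

Column b is strictly dominated by c for C (-8<-5, -13<-8, -15<-11); eliminate b.
Row 2 is strictly dominated by row 1 (-3>-9, -8>-13); eliminate 2.
Row 3 is strictly dominated by row 1 (-3>-10, -8>-15); eliminate 3.
Column a is strictly dominated by c for C (-8<-3); eliminate a.
Only (1, c) remains, with payoff -8.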